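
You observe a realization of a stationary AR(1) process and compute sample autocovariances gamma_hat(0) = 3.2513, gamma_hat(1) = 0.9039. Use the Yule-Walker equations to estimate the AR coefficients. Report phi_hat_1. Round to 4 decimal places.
\hat\phi_{1} = 0.2780

The Yule-Walker equations for an AR(p) process read, in matrix form,
  Gamma_p phi = r_p,   with   (Gamma_p)_{ij} = gamma(|i - j|),
                       (r_p)_i = gamma(i),   i,j = 1..p.
Substitute the sample gammas (Toeplitz matrix and right-hand side of size 1):
  Gamma_p = [[3.2513]]
  r_p     = [0.9039]
With p = 1 this is the single equation gamma(0) phi_1 = gamma(1):
  phi_hat_1 = gamma(1) / gamma(0) = 0.9039 / 3.2513 = 0.2780.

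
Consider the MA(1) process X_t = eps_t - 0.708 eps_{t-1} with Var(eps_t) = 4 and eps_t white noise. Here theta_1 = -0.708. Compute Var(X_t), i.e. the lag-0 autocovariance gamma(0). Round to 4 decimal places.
\gamma(0) = 6.0051

For an MA(q) process X_t = eps_t + sum_i theta_i eps_{t-i} with
Var(eps_t) = sigma^2, the variance is
  gamma(0) = sigma^2 * (1 + sum_i theta_i^2).
  sum_i theta_i^2 = (-0.708)^2 = 0.501264.
  gamma(0) = 4 * (1 + 0.501264) = 4 * 1.501264 = 6.005056, which rounds to 6.0051.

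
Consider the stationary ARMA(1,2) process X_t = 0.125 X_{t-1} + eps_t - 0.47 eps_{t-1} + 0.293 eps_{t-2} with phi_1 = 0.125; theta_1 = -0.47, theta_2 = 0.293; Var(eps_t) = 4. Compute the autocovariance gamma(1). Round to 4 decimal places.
\gamma(1) = -1.6931

Multiply the model equation by X_{t-k} and take expectations. With theta_0 = psi_0 = 1 and psi_j the MA(infinity) weights, this gives
  gamma(k) - sum_i phi_i gamma(k-i) = c_k,
  c_k = sigma^2 * sum_{j=k..q} theta_j psi_{j-k}   (c_k = 0 for k > q),
using gamma(-m) = gamma(m).
psi-weights needed (psi_j = theta_j + sum_i phi_i psi_{j-i}):
  psi_1 = theta_1 + phi_1 = -0.47 + (0.125) = -0.345
  psi_2 = theta_2 + phi_1 psi_1 = 0.293 + (0.125)(-0.345) = 0.249875
Right-hand sides:
  c_0 = sigma^2 (1 + theta_1 psi_1 + theta_2 psi_2) = 4 * (1 + (-0.47)(-0.345) + (0.293)(0.249875)) = 4 * 1.235363 = 4.941453
  c_1 = sigma^2 (theta_1 + theta_2 psi_1) = 4 * (-0.47 + (0.293)(-0.345)) = -2.28434
  c_2 = sigma^2 theta_2 = 4 * (0.293) = 1.172
Equations for k = 0 and k = 1 (AR order 1):
  gamma(0) = phi_1 gamma(1) + c_0
  gamma(1) = phi_1 gamma(0) + c_1
Substituting the second into the first: gamma(0) (1 - phi_1^2) = c_0 + phi_1 c_1, so
  gamma(0) = (c_0 + phi_1 c_1) / (1 - phi_1^2) = (4.941453 + (0.125)(-2.28434)) / (1 - (0.125)^2) = 4.655911 / 0.984375 = 4.729814.
  gamma(1) = phi_1 gamma(0) + c_1 = (0.125)(4.729814) + (-2.28434) = -1.693113.
Therefore gamma(1) = -1.6931 (to 4 decimal places).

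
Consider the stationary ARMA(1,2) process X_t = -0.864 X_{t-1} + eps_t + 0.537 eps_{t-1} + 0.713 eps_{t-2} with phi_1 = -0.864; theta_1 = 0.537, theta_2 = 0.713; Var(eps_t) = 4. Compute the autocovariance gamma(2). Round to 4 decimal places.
\gamma(2) = 16.7809

Multiply the model equation by X_{t-k} and take expectations. With theta_0 = psi_0 = 1 and psi_j the MA(infinity) weights, this gives
  gamma(k) - sum_i phi_i gamma(k-i) = c_k,
  c_k = sigma^2 * sum_{j=k..q} theta_j psi_{j-k}   (c_k = 0 for k > q),
using gamma(-m) = gamma(m).
psi-weights needed (psi_j = theta_j + sum_i phi_i psi_{j-i}):
  psi_1 = theta_1 + phi_1 = 0.537 + (-0.864) = -0.327
  psi_2 = theta_2 + phi_1 psi_1 = 0.713 + (-0.864)(-0.327) = 0.995528
Right-hand sides:
  c_0 = sigma^2 (1 + theta_1 psi_1 + theta_2 psi_2) = 4 * (1 + (0.537)(-0.327) + (0.713)(0.995528)) = 4 * 1.534212 = 6.13685
  c_1 = sigma^2 (theta_1 + theta_2 psi_1) = 4 * (0.537 + (0.713)(-0.327)) = 1.215396
  c_2 = sigma^2 theta_2 = 4 * (0.713) = 2.852
Equations for k = 0 and k = 1 (AR order 1):
  gamma(0) = phi_1 gamma(1) + c_0
  gamma(1) = phi_1 gamma(0) + c_1
Substituting the second into the first: gamma(0) (1 - phi_1^2) = c_0 + phi_1 c_1, so
  gamma(0) = (c_0 + phi_1 c_1) / (1 - phi_1^2) = (6.13685 + (-0.864)(1.215396)) / (1 - (-0.864)^2) = 5.086748 / 0.253504 = 20.065749.
  gamma(1) = phi_1 gamma(0) + c_1 = (-0.864)(20.065749) + (1.215396) = -16.121411.
For k = 2: gamma(2) = phi_1 gamma(1) + c_2
  = (-0.864)(-16.121411) + (2.852) = 16.780899.
Therefore gamma(2) = 16.7809 (to 4 decimal places).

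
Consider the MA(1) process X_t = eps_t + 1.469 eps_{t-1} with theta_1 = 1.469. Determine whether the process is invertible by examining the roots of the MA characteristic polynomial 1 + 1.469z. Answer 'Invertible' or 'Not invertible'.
\text{Not invertible}

The MA(q) characteristic polynomial is P(z) = 1 + 1.469z.
Invertibility requires all roots to lie outside the unit circle, i.e. |z| > 1 for every root.
This is linear in z: 1 + (1.469) z = 0  =>  z = -1/(1.469) = -0.680735,  |z| = 0.680735.
Moduli of all roots: 0.6807.
All moduli strictly greater than 1? No.
Verdict: Not invertible.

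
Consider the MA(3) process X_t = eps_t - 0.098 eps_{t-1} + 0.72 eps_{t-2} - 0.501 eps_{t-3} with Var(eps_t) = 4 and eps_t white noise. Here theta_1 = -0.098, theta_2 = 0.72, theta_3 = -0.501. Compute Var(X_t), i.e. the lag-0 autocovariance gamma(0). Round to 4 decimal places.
\gamma(0) = 7.1160

For an MA(q) process X_t = eps_t + sum_i theta_i eps_{t-i} with
Var(eps_t) = sigma^2, the variance is
  gamma(0) = sigma^2 * (1 + sum_i theta_i^2).
  sum_i theta_i^2 = (-0.098)^2 + (0.72)^2 + (-0.501)^2 = 0.009604 + 0.5184 + 0.251001 = 0.779005.
  gamma(0) = 4 * (1 + 0.779005) = 4 * 1.779005 = 7.11602, which rounds to 7.1160.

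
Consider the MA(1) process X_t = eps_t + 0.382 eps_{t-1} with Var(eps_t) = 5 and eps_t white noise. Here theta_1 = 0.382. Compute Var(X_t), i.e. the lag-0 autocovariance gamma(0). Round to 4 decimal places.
\gamma(0) = 5.7296

For an MA(q) process X_t = eps_t + sum_i theta_i eps_{t-i} with
Var(eps_t) = sigma^2, the variance is
  gamma(0) = sigma^2 * (1 + sum_i theta_i^2).
  sum_i theta_i^2 = (0.382)^2 = 0.145924.
  gamma(0) = 5 * (1 + 0.145924) = 5 * 1.145924 = 5.72962, which rounds to 5.7296.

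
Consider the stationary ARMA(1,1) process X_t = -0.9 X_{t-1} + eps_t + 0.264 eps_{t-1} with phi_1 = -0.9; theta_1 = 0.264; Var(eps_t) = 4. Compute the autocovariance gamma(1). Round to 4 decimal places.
\gamma(1) = -10.2081

Multiply the model equation by X_{t-k} and take expectations. With theta_0 = psi_0 = 1 and psi_j the MA(infinity) weights, this gives
  gamma(k) - sum_i phi_i gamma(k-i) = c_k,
  c_k = sigma^2 * sum_{j=k..q} theta_j psi_{j-k}   (c_k = 0 for k > q),
using gamma(-m) = gamma(m).
psi-weights needed (psi_j = theta_j + sum_i phi_i psi_{j-i}):
  psi_1 = theta_1 + phi_1 = 0.264 + (-0.9) = -0.636
Right-hand sides:
  c_0 = sigma^2 (1 + theta_1 psi_1) = 4 * (1 + (0.264)(-0.636)) = 4 * 0.832096 = 3.328384
  c_1 = sigma^2 theta_1 = 4 * (0.264) = 1.056
  c_2 = 0
Equations for k = 0 and k = 1 (AR order 1):
  gamma(0) = phi_1 gamma(1) + c_0
  gamma(1) = phi_1 gamma(0) + c_1
Substituting the second into the first: gamma(0) (1 - phi_1^2) = c_0 + phi_1 c_1, so
  gamma(0) = (c_0 + phi_1 c_1) / (1 - phi_1^2) = (3.328384 + (-0.9)(1.056)) / (1 - (-0.9)^2) = 2.377984 / 0.19 = 12.515705.
  gamma(1) = phi_1 gamma(0) + c_1 = (-0.9)(12.515705) + (1.056) = -10.208135.
Therefore gamma(1) = -10.2081 (to 4 decimal places).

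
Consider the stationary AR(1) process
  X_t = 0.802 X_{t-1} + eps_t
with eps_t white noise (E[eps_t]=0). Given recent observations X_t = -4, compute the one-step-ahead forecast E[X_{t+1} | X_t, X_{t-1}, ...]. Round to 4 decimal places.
E[X_{t+1} \mid \mathcal F_t] = -3.2080

For an AR(p) model X_t = c + sum_i phi_i X_{t-i} + eps_t, the
one-step-ahead conditional mean is
  E[X_{t+1} | X_t, ...] = c + sum_i phi_i X_{t+1-i}.
Substitute known values:
  E[X_{t+1} | ...] = (0.802) * (-4)
                   = -3.2080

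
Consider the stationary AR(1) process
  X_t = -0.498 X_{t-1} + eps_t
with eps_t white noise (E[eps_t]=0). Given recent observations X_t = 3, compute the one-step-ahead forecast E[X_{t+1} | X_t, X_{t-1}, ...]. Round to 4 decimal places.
E[X_{t+1} \mid \mathcal F_t] = -1.4940

For an AR(p) model X_t = c + sum_i phi_i X_{t-i} + eps_t, the
one-step-ahead conditional mean is
  E[X_{t+1} | X_t, ...] = c + sum_i phi_i X_{t+1-i}.
Substitute known values:
  E[X_{t+1} | ...] = (-0.498) * (3)
                   = -1.4940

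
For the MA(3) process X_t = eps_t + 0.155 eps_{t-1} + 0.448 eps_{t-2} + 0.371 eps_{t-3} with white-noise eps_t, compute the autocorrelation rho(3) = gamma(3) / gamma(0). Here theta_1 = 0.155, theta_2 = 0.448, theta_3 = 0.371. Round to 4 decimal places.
\rho(3) = 0.2723

For an MA(q) process with theta_0 = 1, the autocovariance is
  gamma(k) = sigma^2 * sum_{i=0..q-k} theta_i * theta_{i+k},
and rho(k) = gamma(k) / gamma(0). Sigma^2 cancels.
  numerator   = (1)*(0.371) = 0.371.
  denominator = (1)^2 + (0.155)^2 + (0.448)^2 + (0.371)^2 = 1.36237.
  rho(3) = 0.371 / 1.36237 = 0.2723.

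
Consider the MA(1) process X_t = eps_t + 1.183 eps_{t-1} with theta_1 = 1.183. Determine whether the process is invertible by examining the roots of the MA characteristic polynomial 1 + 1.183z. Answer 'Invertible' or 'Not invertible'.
\text{Not invertible}

The MA(q) characteristic polynomial is P(z) = 1 + 1.183z.
Invertibility requires all roots to lie outside the unit circle, i.e. |z| > 1 for every root.
This is linear in z: 1 + (1.183) z = 0  =>  z = -1/(1.183) = -0.845309,  |z| = 0.845309.
Moduli of all roots: 0.8453.
All moduli strictly greater than 1? No.
Verdict: Not invertible.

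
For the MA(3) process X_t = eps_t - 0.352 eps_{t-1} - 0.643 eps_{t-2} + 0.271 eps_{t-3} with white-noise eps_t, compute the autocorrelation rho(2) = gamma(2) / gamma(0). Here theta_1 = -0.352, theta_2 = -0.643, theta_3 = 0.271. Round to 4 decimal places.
\rho(2) = -0.4584

For an MA(q) process with theta_0 = 1, the autocovariance is
  gamma(k) = sigma^2 * sum_{i=0..q-k} theta_i * theta_{i+k},
and rho(k) = gamma(k) / gamma(0). Sigma^2 cancels.
  numerator   = (1)*(-0.643) + (-0.352)*(0.271) = -0.738392.
  denominator = (1)^2 + (-0.352)^2 + (-0.643)^2 + (0.271)^2 = 1.610794.
  rho(2) = -0.738392 / 1.610794 = -0.4584.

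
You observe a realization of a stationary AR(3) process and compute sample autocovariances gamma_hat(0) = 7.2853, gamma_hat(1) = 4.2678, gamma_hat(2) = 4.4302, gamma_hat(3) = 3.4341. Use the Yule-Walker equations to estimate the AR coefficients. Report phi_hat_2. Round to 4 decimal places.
\hat\phi_{2} = 0.3890

The Yule-Walker equations for an AR(p) process read, in matrix form,
  Gamma_p phi = r_p,   with   (Gamma_p)_{ij} = gamma(|i - j|),
                       (r_p)_i = gamma(i),   i,j = 1..p.
Substitute the sample gammas (Toeplitz matrix and right-hand side of size 3):
  Gamma_p = [[7.2853, 4.2678, 4.4302], [4.2678, 7.2853, 4.2678], [4.4302, 4.2678, 7.2853]]
  r_p     = [4.2678, 4.4302, 3.4341]
Written out (R1..R3):
  (R1) 7.2853 phi_1 + 4.2678 phi_2 + 4.4302 phi_3 = 4.2678
  (R2) 4.2678 phi_1 + 7.2853 phi_2 + 4.2678 phi_3 = 4.4302
  (R3) 4.4302 phi_1 + 4.2678 phi_2 + 7.2853 phi_3 = 3.4341
Gaussian elimination:
  R2 <- R2 - (4.2678/7.2853) R1 = R2 - (0.58581) R1:  4.785181 phi_2 + 1.672546 phi_3 = 1.930081
  R3 <- R3 - (4.4302/7.2853) R1 = R3 - (0.608101) R1:  1.672546 phi_2 + 4.59129 phi_3 = 0.838846
  R3 <- R3 - (1.672546/4.785181) R2 = R3 - (0.349526) R2:  4.006692 phi_3 = 0.164232
Back-substitution:
  phi_hat_3 = 0.164232 / 4.006692 = 0.040989
  phi_hat_2 = (1.930081 - (1.672546)(0.040989)) / 4.785181 = 0.389019
  phi_hat_1 = (4.2678 - (4.2678)(0.389019) - (4.4302)(0.040989)) / 7.2853 = 0.332993
So phi_hat = [0.3330, 0.3890, 0.0410].
Therefore phi_hat_2 = 0.3890.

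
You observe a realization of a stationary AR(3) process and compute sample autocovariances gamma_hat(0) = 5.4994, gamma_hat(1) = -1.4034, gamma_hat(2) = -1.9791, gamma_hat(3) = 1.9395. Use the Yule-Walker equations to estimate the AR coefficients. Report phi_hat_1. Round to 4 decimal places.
\hat\phi_{1} = -0.3080

The Yule-Walker equations for an AR(p) process read, in matrix form,
  Gamma_p phi = r_p,   with   (Gamma_p)_{ij} = gamma(|i - j|),
                       (r_p)_i = gamma(i),   i,j = 1..p.
Substitute the sample gammas (Toeplitz matrix and right-hand side of size 3):
  Gamma_p = [[5.4994, -1.4034, -1.9791], [-1.4034, 5.4994, -1.4034], [-1.9791, -1.4034, 5.4994]]
  r_p     = [-1.4034, -1.9791, 1.9395]
Written out (R1..R3):
  (R1) 5.4994 phi_1 - 1.4034 phi_2 - 1.9791 phi_3 = -1.4034
  (R2) -1.4034 phi_1 + 5.4994 phi_2 - 1.4034 phi_3 = -1.9791
  (R3) -1.9791 phi_1 - 1.4034 phi_2 + 5.4994 phi_3 = 1.9395
Gaussian elimination:
  R2 <- R2 - (-1.4034/5.4994) R1 = R2 - (-0.255191) R1:  5.141264 phi_2 - 1.908449 phi_3 = -2.337236
  R3 <- R3 - (-1.9791/5.4994) R1 = R3 - (-0.359876) R1:  -1.908449 phi_2 + 4.78717 phi_3 = 1.434451
  R3 <- R3 - (-1.908449/5.141264) R2 = R3 - (-0.371202) R2:  4.078749 phi_3 = 0.566863
Back-substitution:
  phi_hat_3 = 0.566863 / 4.078749 = 0.13898
  phi_hat_2 = (-2.337236 - (-1.908449)(0.13898)) / 5.141264 = -0.403014
  phi_hat_1 = (-1.4034 - (-1.4034)(-0.403014) - (-1.9791)(0.13898)) / 5.4994 = -0.308022
So phi_hat = [-0.3080, -0.4030, 0.1390].
Therefore phi_hat_1 = -0.3080.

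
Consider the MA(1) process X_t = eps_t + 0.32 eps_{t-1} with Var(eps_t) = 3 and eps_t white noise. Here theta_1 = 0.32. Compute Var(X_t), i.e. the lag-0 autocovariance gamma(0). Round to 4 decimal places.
\gamma(0) = 3.3072

For an MA(q) process X_t = eps_t + sum_i theta_i eps_{t-i} with
Var(eps_t) = sigma^2, the variance is
  gamma(0) = sigma^2 * (1 + sum_i theta_i^2).
  sum_i theta_i^2 = (0.32)^2 = 0.1024.
  gamma(0) = 3 * (1 + 0.1024) = 3 * 1.1024 = 3.3072.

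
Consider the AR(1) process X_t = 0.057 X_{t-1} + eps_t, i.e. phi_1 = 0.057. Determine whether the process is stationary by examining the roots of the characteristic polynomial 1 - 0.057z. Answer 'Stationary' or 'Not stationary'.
\text{Stationary}

The AR(p) characteristic polynomial is P(z) = 1 - 0.057z.
Stationarity requires all roots to lie outside the unit circle, i.e. |z| > 1 for every root.
This is linear in z: 1 + (-0.057) z = 0  =>  z = -1/(-0.057) = 17.54386,  |z| = 17.54386.
Moduli of all roots: 17.5439.
All moduli strictly greater than 1? Yes.
Verdict: Stationary.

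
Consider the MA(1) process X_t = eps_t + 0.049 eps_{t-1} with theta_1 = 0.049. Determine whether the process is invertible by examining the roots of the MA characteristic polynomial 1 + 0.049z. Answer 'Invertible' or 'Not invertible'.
\text{Invertible}

The MA(q) characteristic polynomial is P(z) = 1 + 0.049z.
Invertibility requires all roots to lie outside the unit circle, i.e. |z| > 1 for every root.
This is linear in z: 1 + (0.049) z = 0  =>  z = -1/(0.049) = -20.408163,  |z| = 20.408163.
Moduli of all roots: 20.4082.
All moduli strictly greater than 1? Yes.
Verdict: Invertible.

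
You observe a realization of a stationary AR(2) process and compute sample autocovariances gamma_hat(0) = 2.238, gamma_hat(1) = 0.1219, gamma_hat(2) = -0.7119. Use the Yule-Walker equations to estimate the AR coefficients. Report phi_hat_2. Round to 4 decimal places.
\hat\phi_{2} = -0.3220

The Yule-Walker equations for an AR(p) process read, in matrix form,
  Gamma_p phi = r_p,   with   (Gamma_p)_{ij} = gamma(|i - j|),
                       (r_p)_i = gamma(i),   i,j = 1..p.
Substitute the sample gammas (Toeplitz matrix and right-hand side of size 2):
  Gamma_p = [[2.238, 0.1219], [0.1219, 2.238]]
  r_p     = [0.1219, -0.7119]
Written out:
  2.238 phi_1 + 0.1219 phi_2 = 0.1219
  0.1219 phi_1 + 2.238 phi_2 = -0.7119
Solve by Cramer's rule:
  det = gamma(0)^2 - gamma(1)^2 = (2.238)^2 - (0.1219)^2 = 5.008644 - 0.01485961 = 4.99378439
  phi_hat_1 = [gamma(1) gamma(0) - gamma(1) gamma(2)] / det = [(0.1219)(2.238) - (0.1219)(-0.7119)] / 4.99378439 = 0.35959281 / 4.99378439 = 0.072
  phi_hat_2 = [gamma(0) gamma(2) - gamma(1)^2] / det = [(2.238)(-0.7119) - (0.1219)^2] / 4.99378439 = -1.60809181 / 4.99378439 = -0.322
So phi_hat = [0.0720, -0.3220].
Therefore phi_hat_2 = -0.3220.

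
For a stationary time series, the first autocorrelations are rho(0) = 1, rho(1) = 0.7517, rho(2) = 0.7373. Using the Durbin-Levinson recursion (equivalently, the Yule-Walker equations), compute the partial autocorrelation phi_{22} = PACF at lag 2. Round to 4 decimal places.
\phi_{22} = 0.3960

The PACF at lag k is phi_{kk}, the last component of the solution
to the Yule-Walker system G_k phi = r_k where
  (G_k)_{ij} = rho(|i - j|), (r_k)_i = rho(i), i,j = 1..k.
Equivalently, Durbin-Levinson gives phi_{kk} iteratively:
  phi_{11} = rho(1)
  phi_{kk} = [rho(k) - sum_{j=1..k-1} phi_{k-1,j} rho(k-j)]
            / [1 - sum_{j=1..k-1} phi_{k-1,j} rho(j)],
  phi_{k,j} = phi_{k-1,j} - phi_{kk} phi_{k-1,k-j},  j = 1..k-1.
Step k = 1:
  phi_11 = rho(1) = 0.7517.
Step k = 2:
  phi_22 = [rho(2) - phi_11 rho(1)] / [1 - phi_11 rho(1)] = [0.7373 - (0.7517)(0.7517)] / [1 - (0.7517)(0.7517)]
         = 0.17224711 / 0.43494711 = 0.396.
Therefore phi_{22} = 0.3960.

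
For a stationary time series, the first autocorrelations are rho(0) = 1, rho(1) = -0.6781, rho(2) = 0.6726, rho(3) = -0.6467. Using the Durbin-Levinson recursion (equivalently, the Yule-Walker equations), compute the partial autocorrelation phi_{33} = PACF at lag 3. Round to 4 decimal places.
\phi_{33} = -0.2260

The PACF at lag k is phi_{kk}, the last component of the solution
to the Yule-Walker system G_k phi = r_k where
  (G_k)_{ij} = rho(|i - j|), (r_k)_i = rho(i), i,j = 1..k.
Equivalently, Durbin-Levinson gives phi_{kk} iteratively:
  phi_{11} = rho(1)
  phi_{kk} = [rho(k) - sum_{j=1..k-1} phi_{k-1,j} rho(k-j)]
            / [1 - sum_{j=1..k-1} phi_{k-1,j} rho(j)],
  phi_{k,j} = phi_{k-1,j} - phi_{kk} phi_{k-1,k-j},  j = 1..k-1.
Step k = 1:
  phi_11 = rho(1) = -0.6781.
Step k = 2:
  phi_22 = [rho(2) - phi_11 rho(1)] / [1 - phi_11 rho(1)] = [0.6726 - (-0.6781)(-0.6781)] / [1 - (-0.6781)(-0.6781)]
         = 0.21278039 / 0.54018039 = 0.393906.
  Update: phi_21 = phi_11 - phi_22 phi_11 = -0.6781 - (0.393906)(-0.6781) = -0.410992.
Step k = 3:
  phi_33 = [rho(3) - phi_21 rho(2) - phi_22 rho(1)] / [1 - phi_21 rho(1) - phi_22 rho(2)]
    numerator   = -0.6467 - (-0.410992)(0.6726) - (0.393906)(-0.6781) = -0.10315885
    denominator = 1 - (-0.410992)(-0.6781) - (0.393906)(0.6726) = 0.45636488
  phi_33 = -0.10315885 / 0.45636488 = -0.226.
Therefore phi_{33} = -0.2260.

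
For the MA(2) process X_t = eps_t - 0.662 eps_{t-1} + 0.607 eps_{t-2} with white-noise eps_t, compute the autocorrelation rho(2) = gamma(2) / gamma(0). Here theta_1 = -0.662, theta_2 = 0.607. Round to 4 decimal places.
\rho(2) = 0.3360

For an MA(q) process with theta_0 = 1, the autocovariance is
  gamma(k) = sigma^2 * sum_{i=0..q-k} theta_i * theta_{i+k},
and rho(k) = gamma(k) / gamma(0). Sigma^2 cancels.
  numerator   = (1)*(0.607) = 0.607.
  denominator = (1)^2 + (-0.662)^2 + (0.607)^2 = 1.806693.
  rho(2) = 0.607 / 1.806693 = 0.3360.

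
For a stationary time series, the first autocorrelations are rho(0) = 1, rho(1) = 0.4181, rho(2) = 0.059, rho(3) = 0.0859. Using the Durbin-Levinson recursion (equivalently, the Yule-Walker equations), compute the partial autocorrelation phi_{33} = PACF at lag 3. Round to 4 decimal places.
\phi_{33} = 0.1439

The PACF at lag k is phi_{kk}, the last component of the solution
to the Yule-Walker system G_k phi = r_k where
  (G_k)_{ij} = rho(|i - j|), (r_k)_i = rho(i), i,j = 1..k.
Equivalently, Durbin-Levinson gives phi_{kk} iteratively:
  phi_{11} = rho(1)
  phi_{kk} = [rho(k) - sum_{j=1..k-1} phi_{k-1,j} rho(k-j)]
            / [1 - sum_{j=1..k-1} phi_{k-1,j} rho(j)],
  phi_{k,j} = phi_{k-1,j} - phi_{kk} phi_{k-1,k-j},  j = 1..k-1.
Step k = 1:
  phi_11 = rho(1) = 0.4181.
Step k = 2:
  phi_22 = [rho(2) - phi_11 rho(1)] / [1 - phi_11 rho(1)] = [0.059 - (0.4181)(0.4181)] / [1 - (0.4181)(0.4181)]
         = -0.11580761 / 0.82519239 = -0.14034.
  Update: phi_21 = phi_11 - phi_22 phi_11 = 0.4181 - (-0.14034)(0.4181) = 0.476776.
Step k = 3:
  phi_33 = [rho(3) - phi_21 rho(2) - phi_22 rho(1)] / [1 - phi_21 rho(1) - phi_22 rho(2)]
    numerator   = 0.0859 - (0.476776)(0.059) - (-0.14034)(0.4181) = 0.11644641
    denominator = 1 - (0.476776)(0.4181) - (-0.14034)(0.059) = 0.80893993
  phi_33 = 0.11644641 / 0.80893993 = 0.1439.
Therefore phi_{33} = 0.1439.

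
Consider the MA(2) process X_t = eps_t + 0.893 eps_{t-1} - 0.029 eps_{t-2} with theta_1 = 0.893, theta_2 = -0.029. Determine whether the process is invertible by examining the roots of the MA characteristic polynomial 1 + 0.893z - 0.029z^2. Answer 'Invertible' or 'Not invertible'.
\text{Invertible}

The MA(q) characteristic polynomial is P(z) = 1 + 0.893z - 0.029z^2.
Invertibility requires all roots to lie outside the unit circle, i.e. |z| > 1 for every root.
Set 1 + (0.893) z + (-0.029) z^2 = 0, i.e. a z^2 + b z + c = 0 with a = -0.029, b = 0.893, c = 1.
Discriminant D = b^2 - 4ac = (0.893)^2 - 4*(-0.029)*1 = 0.797449 - (-0.116) = 0.913449.
D >= 0, so the roots are real: z = (-b +/- sqrt(D)) / (2a) = (-0.893 +/- 0.955745) / (-0.058).
  z_1 = (-0.893 + 0.955745) / (-0.058) = -1.0818,   |z_1| = 1.0818.
  z_2 = (-0.893 - 0.955745) / (-0.058) = 31.8749,   |z_2| = 31.8749.
Moduli of all roots: 1.0818, 31.8749.
All moduli strictly greater than 1? Yes.
Verdict: Invertible.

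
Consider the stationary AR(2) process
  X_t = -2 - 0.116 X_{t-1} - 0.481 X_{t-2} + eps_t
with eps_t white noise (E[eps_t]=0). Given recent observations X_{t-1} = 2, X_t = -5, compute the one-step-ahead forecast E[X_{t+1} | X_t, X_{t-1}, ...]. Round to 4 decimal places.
E[X_{t+1} \mid \mathcal F_t] = -2.3820

For an AR(p) model X_t = c + sum_i phi_i X_{t-i} + eps_t, the
one-step-ahead conditional mean is
  E[X_{t+1} | X_t, ...] = c + sum_i phi_i X_{t+1-i}.
Substitute known values:
  E[X_{t+1} | ...] = -2 + (-0.116) * (-5) + (-0.481) * (2)
                   = -2.3820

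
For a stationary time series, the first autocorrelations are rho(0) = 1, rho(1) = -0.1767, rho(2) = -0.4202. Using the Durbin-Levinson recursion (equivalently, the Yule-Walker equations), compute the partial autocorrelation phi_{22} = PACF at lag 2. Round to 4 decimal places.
\phi_{22} = -0.4660

The PACF at lag k is phi_{kk}, the last component of the solution
to the Yule-Walker system G_k phi = r_k where
  (G_k)_{ij} = rho(|i - j|), (r_k)_i = rho(i), i,j = 1..k.
Equivalently, Durbin-Levinson gives phi_{kk} iteratively:
  phi_{11} = rho(1)
  phi_{kk} = [rho(k) - sum_{j=1..k-1} phi_{k-1,j} rho(k-j)]
            / [1 - sum_{j=1..k-1} phi_{k-1,j} rho(j)],
  phi_{k,j} = phi_{k-1,j} - phi_{kk} phi_{k-1,k-j},  j = 1..k-1.
Step k = 1:
  phi_11 = rho(1) = -0.1767.
Step k = 2:
  phi_22 = [rho(2) - phi_11 rho(1)] / [1 - phi_11 rho(1)] = [-0.4202 - (-0.1767)(-0.1767)] / [1 - (-0.1767)(-0.1767)]
         = -0.45142289 / 0.96877711 = -0.466.
Therefore phi_{22} = -0.4660.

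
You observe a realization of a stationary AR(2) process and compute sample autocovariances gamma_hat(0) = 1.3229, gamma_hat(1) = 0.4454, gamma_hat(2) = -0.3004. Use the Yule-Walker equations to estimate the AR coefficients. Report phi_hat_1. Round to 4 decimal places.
\hat\phi_{1} = 0.4660

The Yule-Walker equations for an AR(p) process read, in matrix form,
  Gamma_p phi = r_p,   with   (Gamma_p)_{ij} = gamma(|i - j|),
                       (r_p)_i = gamma(i),   i,j = 1..p.
Substitute the sample gammas (Toeplitz matrix and right-hand side of size 2):
  Gamma_p = [[1.3229, 0.4454], [0.4454, 1.3229]]
  r_p     = [0.4454, -0.3004]
Written out:
  1.3229 phi_1 + 0.4454 phi_2 = 0.4454
  0.4454 phi_1 + 1.3229 phi_2 = -0.3004
Solve by Cramer's rule:
  det = gamma(0)^2 - gamma(1)^2 = (1.3229)^2 - (0.4454)^2 = 1.75006441 - 0.19838116 = 1.55168325
  phi_hat_1 = [gamma(1) gamma(0) - gamma(1) gamma(2)] / det = [(0.4454)(1.3229) - (0.4454)(-0.3004)] / 1.55168325 = 0.72301782 / 1.55168325 = 0.466
  phi_hat_2 = [gamma(0) gamma(2) - gamma(1)^2] / det = [(1.3229)(-0.3004) - (0.4454)^2] / 1.55168325 = -0.59578032 / 1.55168325 = -0.384
So phi_hat = [0.4660, -0.3840].
Therefore phi_hat_1 = 0.4660.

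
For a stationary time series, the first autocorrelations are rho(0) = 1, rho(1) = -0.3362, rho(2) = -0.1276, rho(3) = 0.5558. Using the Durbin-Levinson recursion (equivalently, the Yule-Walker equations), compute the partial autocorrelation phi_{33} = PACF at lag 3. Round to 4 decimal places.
\phi_{33} = 0.4990

The PACF at lag k is phi_{kk}, the last component of the solution
to the Yule-Walker system G_k phi = r_k where
  (G_k)_{ij} = rho(|i - j|), (r_k)_i = rho(i), i,j = 1..k.
Equivalently, Durbin-Levinson gives phi_{kk} iteratively:
  phi_{11} = rho(1)
  phi_{kk} = [rho(k) - sum_{j=1..k-1} phi_{k-1,j} rho(k-j)]
            / [1 - sum_{j=1..k-1} phi_{k-1,j} rho(j)],
  phi_{k,j} = phi_{k-1,j} - phi_{kk} phi_{k-1,k-j},  j = 1..k-1.
Step k = 1:
  phi_11 = rho(1) = -0.3362.
Step k = 2:
  phi_22 = [rho(2) - phi_11 rho(1)] / [1 - phi_11 rho(1)] = [-0.1276 - (-0.3362)(-0.3362)] / [1 - (-0.3362)(-0.3362)]
         = -0.24063044 / 0.88696956 = -0.271295.
  Update: phi_21 = phi_11 - phi_22 phi_11 = -0.3362 - (-0.271295)(-0.3362) = -0.427409.
Step k = 3:
  phi_33 = [rho(3) - phi_21 rho(2) - phi_22 rho(1)] / [1 - phi_21 rho(1) - phi_22 rho(2)]
    numerator   = 0.5558 - (-0.427409)(-0.1276) - (-0.271295)(-0.3362) = 0.41005317
    denominator = 1 - (-0.427409)(-0.3362) - (-0.271295)(-0.1276) = 0.82168772
  phi_33 = 0.41005317 / 0.82168772 = 0.499.
Therefore phi_{33} = 0.4990.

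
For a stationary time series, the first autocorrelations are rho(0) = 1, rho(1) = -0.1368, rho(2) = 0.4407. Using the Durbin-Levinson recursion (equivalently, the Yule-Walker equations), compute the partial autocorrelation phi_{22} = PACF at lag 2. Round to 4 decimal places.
\phi_{22} = 0.4300

The PACF at lag k is phi_{kk}, the last component of the solution
to the Yule-Walker system G_k phi = r_k where
  (G_k)_{ij} = rho(|i - j|), (r_k)_i = rho(i), i,j = 1..k.
Equivalently, Durbin-Levinson gives phi_{kk} iteratively:
  phi_{11} = rho(1)
  phi_{kk} = [rho(k) - sum_{j=1..k-1} phi_{k-1,j} rho(k-j)]
            / [1 - sum_{j=1..k-1} phi_{k-1,j} rho(j)],
  phi_{k,j} = phi_{k-1,j} - phi_{kk} phi_{k-1,k-j},  j = 1..k-1.
Step k = 1:
  phi_11 = rho(1) = -0.1368.
Step k = 2:
  phi_22 = [rho(2) - phi_11 rho(1)] / [1 - phi_11 rho(1)] = [0.4407 - (-0.1368)(-0.1368)] / [1 - (-0.1368)(-0.1368)]
         = 0.42198576 / 0.98128576 = 0.43.
Therefore phi_{22} = 0.4300.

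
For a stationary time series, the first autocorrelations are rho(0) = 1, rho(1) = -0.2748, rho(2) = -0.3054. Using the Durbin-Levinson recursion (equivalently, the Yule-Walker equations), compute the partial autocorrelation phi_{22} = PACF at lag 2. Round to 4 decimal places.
\phi_{22} = -0.4120

The PACF at lag k is phi_{kk}, the last component of the solution
to the Yule-Walker system G_k phi = r_k where
  (G_k)_{ij} = rho(|i - j|), (r_k)_i = rho(i), i,j = 1..k.
Equivalently, Durbin-Levinson gives phi_{kk} iteratively:
  phi_{11} = rho(1)
  phi_{kk} = [rho(k) - sum_{j=1..k-1} phi_{k-1,j} rho(k-j)]
            / [1 - sum_{j=1..k-1} phi_{k-1,j} rho(j)],
  phi_{k,j} = phi_{k-1,j} - phi_{kk} phi_{k-1,k-j},  j = 1..k-1.
Step k = 1:
  phi_11 = rho(1) = -0.2748.
Step k = 2:
  phi_22 = [rho(2) - phi_11 rho(1)] / [1 - phi_11 rho(1)] = [-0.3054 - (-0.2748)(-0.2748)] / [1 - (-0.2748)(-0.2748)]
         = -0.38091504 / 0.92448496 = -0.412.
Therefore phi_{22} = -0.4120.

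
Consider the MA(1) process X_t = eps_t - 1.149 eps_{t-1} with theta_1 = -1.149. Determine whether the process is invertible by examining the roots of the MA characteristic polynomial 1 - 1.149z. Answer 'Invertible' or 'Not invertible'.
\text{Not invertible}

The MA(q) characteristic polynomial is P(z) = 1 - 1.149z.
Invertibility requires all roots to lie outside the unit circle, i.e. |z| > 1 for every root.
This is linear in z: 1 + (-1.149) z = 0  =>  z = -1/(-1.149) = 0.870322,  |z| = 0.870322.
Moduli of all roots: 0.8703.
All moduli strictly greater than 1? No.
Verdict: Not invertible.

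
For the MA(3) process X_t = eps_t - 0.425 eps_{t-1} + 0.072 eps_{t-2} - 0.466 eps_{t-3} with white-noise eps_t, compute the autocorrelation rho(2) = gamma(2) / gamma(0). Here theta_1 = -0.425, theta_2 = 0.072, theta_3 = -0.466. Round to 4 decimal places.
\rho(2) = 0.1925

For an MA(q) process with theta_0 = 1, the autocovariance is
  gamma(k) = sigma^2 * sum_{i=0..q-k} theta_i * theta_{i+k},
and rho(k) = gamma(k) / gamma(0). Sigma^2 cancels.
  numerator   = (1)*(0.072) + (-0.425)*(-0.466) = 0.27005.
  denominator = (1)^2 + (-0.425)^2 + (0.072)^2 + (-0.466)^2 = 1.402965.
  rho(2) = 0.27005 / 1.402965 = 0.1925.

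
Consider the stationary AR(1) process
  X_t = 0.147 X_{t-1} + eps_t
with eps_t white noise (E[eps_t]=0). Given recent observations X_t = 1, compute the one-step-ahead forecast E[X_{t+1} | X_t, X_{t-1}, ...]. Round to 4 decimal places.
E[X_{t+1} \mid \mathcal F_t] = 0.1470

For an AR(p) model X_t = c + sum_i phi_i X_{t-i} + eps_t, the
one-step-ahead conditional mean is
  E[X_{t+1} | X_t, ...] = c + sum_i phi_i X_{t+1-i}.
Substitute known values:
  E[X_{t+1} | ...] = (0.147) * (1)
                   = 0.1470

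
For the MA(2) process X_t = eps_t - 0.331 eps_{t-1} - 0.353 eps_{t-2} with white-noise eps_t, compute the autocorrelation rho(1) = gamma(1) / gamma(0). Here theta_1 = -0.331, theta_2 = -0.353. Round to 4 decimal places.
\rho(1) = -0.1735

For an MA(q) process with theta_0 = 1, the autocovariance is
  gamma(k) = sigma^2 * sum_{i=0..q-k} theta_i * theta_{i+k},
and rho(k) = gamma(k) / gamma(0). Sigma^2 cancels.
  numerator   = (1)*(-0.331) + (-0.331)*(-0.353) = -0.214157.
  denominator = (1)^2 + (-0.331)^2 + (-0.353)^2 = 1.23417.
  rho(1) = -0.214157 / 1.23417 = -0.1735.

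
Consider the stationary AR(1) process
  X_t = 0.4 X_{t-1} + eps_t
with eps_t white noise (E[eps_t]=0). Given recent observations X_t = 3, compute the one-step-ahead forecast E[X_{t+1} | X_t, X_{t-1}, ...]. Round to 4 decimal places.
E[X_{t+1} \mid \mathcal F_t] = 1.2000

For an AR(p) model X_t = c + sum_i phi_i X_{t-i} + eps_t, the
one-step-ahead conditional mean is
  E[X_{t+1} | X_t, ...] = c + sum_i phi_i X_{t+1-i}.
Substitute known values:
  E[X_{t+1} | ...] = (0.4) * (3)
                   = 1.2000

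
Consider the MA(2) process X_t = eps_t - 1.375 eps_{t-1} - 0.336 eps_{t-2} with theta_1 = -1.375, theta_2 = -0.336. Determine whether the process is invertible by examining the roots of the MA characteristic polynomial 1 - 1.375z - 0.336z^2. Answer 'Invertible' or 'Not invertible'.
\text{Not invertible}

The MA(q) characteristic polynomial is P(z) = 1 - 1.375z - 0.336z^2.
Invertibility requires all roots to lie outside the unit circle, i.e. |z| > 1 for every root.
Set 1 + (-1.375) z + (-0.336) z^2 = 0, i.e. a z^2 + b z + c = 0 with a = -0.336, b = -1.375, c = 1.
Discriminant D = b^2 - 4ac = (-1.375)^2 - 4*(-0.336)*1 = 1.890625 - (-1.344) = 3.234625.
D >= 0, so the roots are real: z = (-b +/- sqrt(D)) / (2a) = (1.375 +/- 1.798506) / (-0.672).
  z_1 = (1.375 + 1.798506) / (-0.672) = -4.7225,   |z_1| = 4.7225.
  z_2 = (1.375 - 1.798506) / (-0.672) = 0.6302,   |z_2| = 0.6302.
Moduli of all roots: 4.7225, 0.6302.
All moduli strictly greater than 1? No.
Verdict: Not invertible.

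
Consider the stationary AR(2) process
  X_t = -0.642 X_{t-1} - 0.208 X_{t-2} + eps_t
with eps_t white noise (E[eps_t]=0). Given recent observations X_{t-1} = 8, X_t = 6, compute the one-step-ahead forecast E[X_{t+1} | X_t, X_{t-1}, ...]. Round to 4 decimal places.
E[X_{t+1} \mid \mathcal F_t] = -5.5160

For an AR(p) model X_t = c + sum_i phi_i X_{t-i} + eps_t, the
one-step-ahead conditional mean is
  E[X_{t+1} | X_t, ...] = c + sum_i phi_i X_{t+1-i}.
Substitute known values:
  E[X_{t+1} | ...] = (-0.642) * (6) + (-0.208) * (8)
                   = -5.5160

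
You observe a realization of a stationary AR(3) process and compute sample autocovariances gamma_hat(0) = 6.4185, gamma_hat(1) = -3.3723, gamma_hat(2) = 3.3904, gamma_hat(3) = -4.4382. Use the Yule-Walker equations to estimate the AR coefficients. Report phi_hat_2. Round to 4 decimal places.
\hat\phi_{2} = 0.1720

The Yule-Walker equations for an AR(p) process read, in matrix form,
  Gamma_p phi = r_p,   with   (Gamma_p)_{ij} = gamma(|i - j|),
                       (r_p)_i = gamma(i),   i,j = 1..p.
Substitute the sample gammas (Toeplitz matrix and right-hand side of size 3):
  Gamma_p = [[6.4185, -3.3723, 3.3904], [-3.3723, 6.4185, -3.3723], [3.3904, -3.3723, 6.4185]]
  r_p     = [-3.3723, 3.3904, -4.4382]
Written out (R1..R3):
  (R1) 6.4185 phi_1 - 3.3723 phi_2 + 3.3904 phi_3 = -3.3723
  (R2) -3.3723 phi_1 + 6.4185 phi_2 - 3.3723 phi_3 = 3.3904
  (R3) 3.3904 phi_1 - 3.3723 phi_2 + 6.4185 phi_3 = -4.4382
Gaussian elimination:
  R2 <- R2 - (-3.3723/6.4185) R1 = R2 - (-0.525403) R1:  4.646683 phi_2 - 1.590973 phi_3 = 1.618583
  R3 <- R3 - (3.3904/6.4185) R1 = R3 - (0.528223) R1:  -1.590973 phi_2 + 4.627612 phi_3 = -2.656873
  R3 <- R3 - (-1.590973/4.646683) R2 = R3 - (-0.342389) R2:  4.082881 phi_3 = -2.102688
Back-substitution:
  phi_hat_3 = -2.102688 / 4.082881 = -0.515001
  phi_hat_2 = (1.618583 - (-1.590973)(-0.515001)) / 4.646683 = 0.172
  phi_hat_1 = (-3.3723 - (-3.3723)(0.172) - (3.3904)(-0.515001)) / 6.4185 = -0.162998
So phi_hat = [-0.1630, 0.1720, -0.5150].
Therefore phi_hat_2 = 0.1720.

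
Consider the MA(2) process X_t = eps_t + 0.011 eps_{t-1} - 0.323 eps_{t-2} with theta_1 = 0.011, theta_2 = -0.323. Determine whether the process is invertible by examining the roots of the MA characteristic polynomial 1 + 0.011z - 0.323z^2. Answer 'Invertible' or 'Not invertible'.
\text{Invertible}

The MA(q) characteristic polynomial is P(z) = 1 + 0.011z - 0.323z^2.
Invertibility requires all roots to lie outside the unit circle, i.e. |z| > 1 for every root.
Set 1 + (0.011) z + (-0.323) z^2 = 0, i.e. a z^2 + b z + c = 0 with a = -0.323, b = 0.011, c = 1.
Discriminant D = b^2 - 4ac = (0.011)^2 - 4*(-0.323)*1 = 0.000121 - (-1.292) = 1.292121.
D >= 0, so the roots are real: z = (-b +/- sqrt(D)) / (2a) = (-0.011 +/- 1.136715) / (-0.646).
  z_1 = (-0.011 + 1.136715) / (-0.646) = -1.7426,   |z_1| = 1.7426.
  z_2 = (-0.011 - 1.136715) / (-0.646) = 1.7766,   |z_2| = 1.7766.
Moduli of all roots: 1.7426, 1.7766.
All moduli strictly greater than 1? Yes.
Verdict: Invertible.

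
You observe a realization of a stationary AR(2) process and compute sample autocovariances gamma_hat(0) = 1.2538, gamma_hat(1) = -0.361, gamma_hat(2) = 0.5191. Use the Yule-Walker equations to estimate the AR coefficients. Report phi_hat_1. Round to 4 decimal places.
\hat\phi_{1} = -0.1840

The Yule-Walker equations for an AR(p) process read, in matrix form,
  Gamma_p phi = r_p,   with   (Gamma_p)_{ij} = gamma(|i - j|),
                       (r_p)_i = gamma(i),   i,j = 1..p.
Substitute the sample gammas (Toeplitz matrix and right-hand side of size 2):
  Gamma_p = [[1.2538, -0.361], [-0.361, 1.2538]]
  r_p     = [-0.361, 0.5191]
Written out:
  1.2538 phi_1 - 0.361 phi_2 = -0.361
  -0.361 phi_1 + 1.2538 phi_2 = 0.5191
Solve by Cramer's rule:
  det = gamma(0)^2 - gamma(1)^2 = (1.2538)^2 - (-0.361)^2 = 1.57201444 - 0.130321 = 1.44169344
  phi_hat_1 = [gamma(1) gamma(0) - gamma(1) gamma(2)] / det = [(-0.361)(1.2538) - (-0.361)(0.5191)] / 1.44169344 = -0.2652267 / 1.44169344 = -0.184
  phi_hat_2 = [gamma(0) gamma(2) - gamma(1)^2] / det = [(1.2538)(0.5191) - (-0.361)^2] / 1.44169344 = 0.52052658 / 1.44169344 = 0.3611
So phi_hat = [-0.1840, 0.3611].
Therefore phi_hat_1 = -0.1840.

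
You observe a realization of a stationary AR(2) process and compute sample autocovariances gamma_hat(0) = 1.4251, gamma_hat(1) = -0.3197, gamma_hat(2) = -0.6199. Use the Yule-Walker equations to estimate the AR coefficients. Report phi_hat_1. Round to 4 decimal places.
\hat\phi_{1} = -0.3390

The Yule-Walker equations for an AR(p) process read, in matrix form,
  Gamma_p phi = r_p,   with   (Gamma_p)_{ij} = gamma(|i - j|),
                       (r_p)_i = gamma(i),   i,j = 1..p.
Substitute the sample gammas (Toeplitz matrix and right-hand side of size 2):
  Gamma_p = [[1.4251, -0.3197], [-0.3197, 1.4251]]
  r_p     = [-0.3197, -0.6199]
Written out:
  1.4251 phi_1 - 0.3197 phi_2 = -0.3197
  -0.3197 phi_1 + 1.4251 phi_2 = -0.6199
Solve by Cramer's rule:
  det = gamma(0)^2 - gamma(1)^2 = (1.4251)^2 - (-0.3197)^2 = 2.03091001 - 0.10220809 = 1.92870192
  phi_hat_1 = [gamma(1) gamma(0) - gamma(1) gamma(2)] / det = [(-0.3197)(1.4251) - (-0.3197)(-0.6199)] / 1.92870192 = -0.6537865 / 1.92870192 = -0.339
  phi_hat_2 = [gamma(0) gamma(2) - gamma(1)^2] / det = [(1.4251)(-0.6199) - (-0.3197)^2] / 1.92870192 = -0.98562758 / 1.92870192 = -0.511
So phi_hat = [-0.3390, -0.5110].
Therefore phi_hat_1 = -0.3390.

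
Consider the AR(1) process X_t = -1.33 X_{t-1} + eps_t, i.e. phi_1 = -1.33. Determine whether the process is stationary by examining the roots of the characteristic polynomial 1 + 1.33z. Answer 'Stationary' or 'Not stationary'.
\text{Not stationary}

The AR(p) characteristic polynomial is P(z) = 1 + 1.33z.
Stationarity requires all roots to lie outside the unit circle, i.e. |z| > 1 for every root.
This is linear in z: 1 + (1.33) z = 0  =>  z = -1/(1.33) = -0.75188,  |z| = 0.75188.
Moduli of all roots: 0.7519.
All moduli strictly greater than 1? No.
Verdict: Not stationary.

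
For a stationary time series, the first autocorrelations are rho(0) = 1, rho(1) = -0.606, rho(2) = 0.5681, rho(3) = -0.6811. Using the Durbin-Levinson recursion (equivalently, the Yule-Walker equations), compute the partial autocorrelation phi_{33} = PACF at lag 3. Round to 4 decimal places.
\phi_{33} = -0.4460

The PACF at lag k is phi_{kk}, the last component of the solution
to the Yule-Walker system G_k phi = r_k where
  (G_k)_{ij} = rho(|i - j|), (r_k)_i = rho(i), i,j = 1..k.
Equivalently, Durbin-Levinson gives phi_{kk} iteratively:
  phi_{11} = rho(1)
  phi_{kk} = [rho(k) - sum_{j=1..k-1} phi_{k-1,j} rho(k-j)]
            / [1 - sum_{j=1..k-1} phi_{k-1,j} rho(j)],
  phi_{k,j} = phi_{k-1,j} - phi_{kk} phi_{k-1,k-j},  j = 1..k-1.
Step k = 1:
  phi_11 = rho(1) = -0.606.
Step k = 2:
  phi_22 = [rho(2) - phi_11 rho(1)] / [1 - phi_11 rho(1)] = [0.5681 - (-0.606)(-0.606)] / [1 - (-0.606)(-0.606)]
         = 0.200864 / 0.632764 = 0.317439.
  Update: phi_21 = phi_11 - phi_22 phi_11 = -0.606 - (0.317439)(-0.606) = -0.413632.
Step k = 3:
  phi_33 = [rho(3) - phi_21 rho(2) - phi_22 rho(1)] / [1 - phi_21 rho(1) - phi_22 rho(2)]
    numerator   = -0.6811 - (-0.413632)(0.5681) - (0.317439)(-0.606) = -0.25374763
    denominator = 1 - (-0.413632)(-0.606) - (0.317439)(0.5681) = 0.56900192
  phi_33 = -0.25374763 / 0.56900192 = -0.446.
Therefore phi_{33} = -0.4460.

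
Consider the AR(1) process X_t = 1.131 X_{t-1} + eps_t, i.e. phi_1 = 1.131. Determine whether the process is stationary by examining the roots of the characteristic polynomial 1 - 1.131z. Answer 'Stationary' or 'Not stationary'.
\text{Not stationary}

The AR(p) characteristic polynomial is P(z) = 1 - 1.131z.
Stationarity requires all roots to lie outside the unit circle, i.e. |z| > 1 for every root.
This is linear in z: 1 + (-1.131) z = 0  =>  z = -1/(-1.131) = 0.884173,  |z| = 0.884173.
Moduli of all roots: 0.8842.
All moduli strictly greater than 1? No.
Verdict: Not stationary.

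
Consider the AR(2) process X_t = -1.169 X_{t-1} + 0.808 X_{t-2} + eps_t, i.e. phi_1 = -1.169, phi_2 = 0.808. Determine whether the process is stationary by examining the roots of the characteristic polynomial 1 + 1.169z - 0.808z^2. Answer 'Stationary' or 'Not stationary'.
\text{Not stationary}

The AR(p) characteristic polynomial is P(z) = 1 + 1.169z - 0.808z^2.
Stationarity requires all roots to lie outside the unit circle, i.e. |z| > 1 for every root.
Set 1 + (1.169) z + (-0.808) z^2 = 0, i.e. a z^2 + b z + c = 0 with a = -0.808, b = 1.169, c = 1.
Discriminant D = b^2 - 4ac = (1.169)^2 - 4*(-0.808)*1 = 1.366561 - (-3.232) = 4.598561.
D >= 0, so the roots are real: z = (-b +/- sqrt(D)) / (2a) = (-1.169 +/- 2.144426) / (-1.616).
  z_1 = (-1.169 + 2.144426) / (-1.616) = -0.6036,   |z_1| = 0.6036.
  z_2 = (-1.169 - 2.144426) / (-1.616) = 2.0504,   |z_2| = 2.0504.
Moduli of all roots: 0.6036, 2.0504.
All moduli strictly greater than 1? No.
Verdict: Not stationary.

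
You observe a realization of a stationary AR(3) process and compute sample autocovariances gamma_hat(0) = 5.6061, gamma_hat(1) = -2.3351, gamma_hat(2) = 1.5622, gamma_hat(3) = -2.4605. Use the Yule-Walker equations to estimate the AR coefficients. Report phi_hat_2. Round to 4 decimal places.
\hat\phi_{2} = 0.0000

The Yule-Walker equations for an AR(p) process read, in matrix form,
  Gamma_p phi = r_p,   with   (Gamma_p)_{ij} = gamma(|i - j|),
                       (r_p)_i = gamma(i),   i,j = 1..p.
Substitute the sample gammas (Toeplitz matrix and right-hand side of size 3):
  Gamma_p = [[5.6061, -2.3351, 1.5622], [-2.3351, 5.6061, -2.3351], [1.5622, -2.3351, 5.6061]]
  r_p     = [-2.3351, 1.5622, -2.4605]
Written out (R1..R3):
  (R1) 5.6061 phi_1 - 2.3351 phi_2 + 1.5622 phi_3 = -2.3351
  (R2) -2.3351 phi_1 + 5.6061 phi_2 - 2.3351 phi_3 = 1.5622
  (R3) 1.5622 phi_1 - 2.3351 phi_2 + 5.6061 phi_3 = -2.4605
Gaussian elimination:
  R2 <- R2 - (-2.3351/5.6061) R1 = R2 - (-0.416528) R1:  4.633464 phi_2 - 1.684399 phi_3 = 0.589564
  R3 <- R3 - (1.5622/5.6061) R1 = R3 - (0.278661) R1:  -1.684399 phi_2 + 5.170776 phi_3 = -1.809799
  R3 <- R3 - (-1.684399/4.633464) R2 = R3 - (-0.363529) R2:  4.558448 phi_3 = -1.595475
Back-substitution:
  phi_hat_3 = -1.595475 / 4.558448 = -0.350004
  phi_hat_2 = (0.589564 - (-1.684399)(-0.350004)) / 4.633464 = 0.000004
  phi_hat_1 = (-2.3351 - (-2.3351)(0.000004) - (1.5622)(-0.350004)) / 5.6061 = -0.318994
So phi_hat = [-0.3190, 0.0000, -0.3500].
Therefore phi_hat_2 = 0.0000.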